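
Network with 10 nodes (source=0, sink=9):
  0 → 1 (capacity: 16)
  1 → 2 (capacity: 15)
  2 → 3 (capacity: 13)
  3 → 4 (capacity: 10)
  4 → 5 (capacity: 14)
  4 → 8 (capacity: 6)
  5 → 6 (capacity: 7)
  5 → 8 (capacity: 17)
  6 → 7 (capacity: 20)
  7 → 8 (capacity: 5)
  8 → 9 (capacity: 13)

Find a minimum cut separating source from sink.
Min cut value = 10, edges: (3,4)

Min cut value: 10
Partition: S = [0, 1, 2, 3], T = [4, 5, 6, 7, 8, 9]
Cut edges: (3,4)

By max-flow min-cut theorem, max flow = min cut = 10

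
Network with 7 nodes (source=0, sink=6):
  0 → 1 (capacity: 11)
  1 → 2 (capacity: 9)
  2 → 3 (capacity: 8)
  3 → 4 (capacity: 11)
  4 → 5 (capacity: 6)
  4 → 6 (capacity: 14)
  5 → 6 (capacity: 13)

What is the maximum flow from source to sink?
Maximum flow = 8

Max flow: 8

Flow assignment:
  0 → 1: 8/11
  1 → 2: 8/9
  2 → 3: 8/8
  3 → 4: 8/11
  4 → 6: 8/14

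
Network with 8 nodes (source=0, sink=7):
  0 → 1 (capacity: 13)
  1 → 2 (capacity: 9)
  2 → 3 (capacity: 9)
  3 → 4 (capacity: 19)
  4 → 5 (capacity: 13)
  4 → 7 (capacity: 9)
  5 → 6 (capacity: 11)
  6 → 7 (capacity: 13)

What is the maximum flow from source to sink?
Maximum flow = 9

Max flow: 9

Flow assignment:
  0 → 1: 9/13
  1 → 2: 9/9
  2 → 3: 9/9
  3 → 4: 9/19
  4 → 7: 9/9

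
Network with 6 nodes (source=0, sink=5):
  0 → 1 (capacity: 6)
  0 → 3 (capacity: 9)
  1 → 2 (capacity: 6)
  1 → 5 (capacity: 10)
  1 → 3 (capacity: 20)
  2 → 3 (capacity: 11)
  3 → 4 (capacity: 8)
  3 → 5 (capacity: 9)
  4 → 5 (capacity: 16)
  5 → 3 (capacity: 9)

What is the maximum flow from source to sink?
Maximum flow = 15

Max flow: 15

Flow assignment:
  0 → 1: 6/6
  0 → 3: 9/9
  1 → 5: 6/10
  3 → 5: 9/9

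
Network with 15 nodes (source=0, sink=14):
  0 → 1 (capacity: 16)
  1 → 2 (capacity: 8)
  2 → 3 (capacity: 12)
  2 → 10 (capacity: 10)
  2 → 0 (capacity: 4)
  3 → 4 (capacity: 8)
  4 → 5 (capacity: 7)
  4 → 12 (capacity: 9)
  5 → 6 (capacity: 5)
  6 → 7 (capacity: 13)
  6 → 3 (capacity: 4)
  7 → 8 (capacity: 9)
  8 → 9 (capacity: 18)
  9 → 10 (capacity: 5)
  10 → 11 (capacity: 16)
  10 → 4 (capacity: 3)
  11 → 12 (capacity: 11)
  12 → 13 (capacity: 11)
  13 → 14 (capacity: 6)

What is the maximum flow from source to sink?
Maximum flow = 6

Max flow: 6

Flow assignment:
  0 → 1: 8/16
  1 → 2: 8/8
  2 → 3: 6/12
  2 → 0: 2/4
  3 → 4: 6/8
  4 → 12: 6/9
  12 → 13: 6/11
  13 → 14: 6/6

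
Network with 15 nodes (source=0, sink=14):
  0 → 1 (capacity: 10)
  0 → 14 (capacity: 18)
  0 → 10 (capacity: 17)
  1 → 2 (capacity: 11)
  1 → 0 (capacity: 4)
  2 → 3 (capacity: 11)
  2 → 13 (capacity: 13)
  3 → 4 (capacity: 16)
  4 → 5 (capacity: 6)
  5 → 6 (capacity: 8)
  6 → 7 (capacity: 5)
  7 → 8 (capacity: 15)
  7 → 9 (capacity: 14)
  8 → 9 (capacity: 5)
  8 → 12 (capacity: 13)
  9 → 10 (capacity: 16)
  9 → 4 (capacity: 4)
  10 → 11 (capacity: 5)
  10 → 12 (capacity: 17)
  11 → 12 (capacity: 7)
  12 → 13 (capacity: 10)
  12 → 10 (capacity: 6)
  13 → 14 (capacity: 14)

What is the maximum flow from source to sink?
Maximum flow = 32

Max flow: 32

Flow assignment:
  0 → 1: 4/10
  0 → 14: 18/18
  0 → 10: 10/17
  1 → 2: 4/11
  2 → 13: 4/13
  10 → 12: 10/17
  12 → 13: 10/10
  13 → 14: 14/14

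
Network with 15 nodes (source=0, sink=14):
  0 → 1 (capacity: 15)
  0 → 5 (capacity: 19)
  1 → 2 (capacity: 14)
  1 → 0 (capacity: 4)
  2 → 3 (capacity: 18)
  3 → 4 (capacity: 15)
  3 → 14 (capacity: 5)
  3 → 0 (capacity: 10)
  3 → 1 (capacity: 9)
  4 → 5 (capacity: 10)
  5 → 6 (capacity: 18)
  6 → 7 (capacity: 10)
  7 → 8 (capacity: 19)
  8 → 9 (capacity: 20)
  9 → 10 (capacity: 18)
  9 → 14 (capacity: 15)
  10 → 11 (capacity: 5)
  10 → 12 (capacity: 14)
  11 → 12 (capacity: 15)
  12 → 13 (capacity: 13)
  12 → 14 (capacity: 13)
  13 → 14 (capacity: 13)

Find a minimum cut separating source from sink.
Min cut value = 15, edges: (3,14), (6,7)

Min cut value: 15
Partition: S = [0, 1, 2, 3, 4, 5, 6], T = [7, 8, 9, 10, 11, 12, 13, 14]
Cut edges: (3,14), (6,7)

By max-flow min-cut theorem, max flow = min cut = 15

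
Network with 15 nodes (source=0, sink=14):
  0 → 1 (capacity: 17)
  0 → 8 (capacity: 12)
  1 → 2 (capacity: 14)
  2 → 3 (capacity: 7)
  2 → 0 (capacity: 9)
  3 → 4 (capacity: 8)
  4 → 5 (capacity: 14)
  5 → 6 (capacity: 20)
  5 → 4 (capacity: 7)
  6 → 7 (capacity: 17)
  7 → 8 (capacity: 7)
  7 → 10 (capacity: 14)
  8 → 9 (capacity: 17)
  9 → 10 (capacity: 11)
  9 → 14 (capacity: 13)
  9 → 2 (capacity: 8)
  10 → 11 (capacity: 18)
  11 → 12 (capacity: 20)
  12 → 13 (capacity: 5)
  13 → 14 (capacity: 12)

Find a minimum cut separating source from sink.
Min cut value = 18, edges: (9,14), (12,13)

Min cut value: 18
Partition: S = [0, 1, 2, 3, 4, 5, 6, 7, 8, 9, 10, 11, 12], T = [13, 14]
Cut edges: (9,14), (12,13)

By max-flow min-cut theorem, max flow = min cut = 18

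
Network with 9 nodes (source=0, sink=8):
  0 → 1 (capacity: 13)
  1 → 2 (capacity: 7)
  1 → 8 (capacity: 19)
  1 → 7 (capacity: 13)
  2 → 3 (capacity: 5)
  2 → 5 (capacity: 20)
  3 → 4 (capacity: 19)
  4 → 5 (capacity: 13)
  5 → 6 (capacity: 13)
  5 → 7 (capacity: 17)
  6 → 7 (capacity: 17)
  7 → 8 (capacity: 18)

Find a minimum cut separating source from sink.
Min cut value = 13, edges: (0,1)

Min cut value: 13
Partition: S = [0], T = [1, 2, 3, 4, 5, 6, 7, 8]
Cut edges: (0,1)

By max-flow min-cut theorem, max flow = min cut = 13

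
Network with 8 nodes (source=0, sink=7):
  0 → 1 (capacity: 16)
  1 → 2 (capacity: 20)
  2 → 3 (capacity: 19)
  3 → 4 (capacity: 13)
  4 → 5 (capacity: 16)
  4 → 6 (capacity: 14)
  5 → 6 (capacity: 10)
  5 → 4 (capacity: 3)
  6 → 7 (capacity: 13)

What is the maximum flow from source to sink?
Maximum flow = 13

Max flow: 13

Flow assignment:
  0 → 1: 13/16
  1 → 2: 13/20
  2 → 3: 13/19
  3 → 4: 13/13
  4 → 6: 13/14
  6 → 7: 13/13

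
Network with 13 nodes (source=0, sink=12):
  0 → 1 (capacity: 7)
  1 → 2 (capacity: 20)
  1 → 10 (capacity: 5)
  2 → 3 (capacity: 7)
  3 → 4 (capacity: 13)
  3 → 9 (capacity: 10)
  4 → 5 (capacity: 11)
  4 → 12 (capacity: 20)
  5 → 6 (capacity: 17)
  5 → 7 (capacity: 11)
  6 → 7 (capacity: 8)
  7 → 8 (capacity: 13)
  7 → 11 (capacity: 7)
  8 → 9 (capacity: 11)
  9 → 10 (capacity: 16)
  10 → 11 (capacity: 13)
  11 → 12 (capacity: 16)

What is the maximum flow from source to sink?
Maximum flow = 7

Max flow: 7

Flow assignment:
  0 → 1: 7/7
  1 → 2: 2/20
  1 → 10: 5/5
  2 → 3: 2/7
  3 → 4: 2/13
  4 → 12: 2/20
  10 → 11: 5/13
  11 → 12: 5/16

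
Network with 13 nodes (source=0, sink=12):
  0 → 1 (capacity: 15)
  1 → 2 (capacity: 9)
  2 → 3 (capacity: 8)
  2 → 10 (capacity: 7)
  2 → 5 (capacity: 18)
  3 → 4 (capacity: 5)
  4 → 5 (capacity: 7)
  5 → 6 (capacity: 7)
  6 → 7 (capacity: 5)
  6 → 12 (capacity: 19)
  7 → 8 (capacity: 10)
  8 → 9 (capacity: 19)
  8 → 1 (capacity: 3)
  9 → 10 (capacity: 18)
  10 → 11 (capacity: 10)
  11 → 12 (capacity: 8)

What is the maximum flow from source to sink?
Maximum flow = 9

Max flow: 9

Flow assignment:
  0 → 1: 9/15
  1 → 2: 9/9
  2 → 10: 7/7
  2 → 5: 2/18
  5 → 6: 2/7
  6 → 12: 2/19
  10 → 11: 7/10
  11 → 12: 7/8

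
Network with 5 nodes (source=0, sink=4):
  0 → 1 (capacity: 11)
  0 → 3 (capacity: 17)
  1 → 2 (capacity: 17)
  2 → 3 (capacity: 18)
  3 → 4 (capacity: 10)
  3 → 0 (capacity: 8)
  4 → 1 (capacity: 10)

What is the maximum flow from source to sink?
Maximum flow = 10

Max flow: 10

Flow assignment:
  0 → 1: 11/11
  1 → 2: 11/17
  2 → 3: 11/18
  3 → 4: 10/10
  3 → 0: 1/8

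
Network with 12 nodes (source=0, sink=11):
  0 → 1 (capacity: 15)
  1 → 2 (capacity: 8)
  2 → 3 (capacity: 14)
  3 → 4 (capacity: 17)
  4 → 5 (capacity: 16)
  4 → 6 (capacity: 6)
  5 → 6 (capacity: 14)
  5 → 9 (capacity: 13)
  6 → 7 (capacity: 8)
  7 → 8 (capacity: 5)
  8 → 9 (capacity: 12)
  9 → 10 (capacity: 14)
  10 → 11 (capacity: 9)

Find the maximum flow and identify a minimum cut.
Max flow = 8, Min cut edges: (1,2)

Maximum flow: 8
Minimum cut: (1,2)
Partition: S = [0, 1], T = [2, 3, 4, 5, 6, 7, 8, 9, 10, 11]

Max-flow min-cut theorem verified: both equal 8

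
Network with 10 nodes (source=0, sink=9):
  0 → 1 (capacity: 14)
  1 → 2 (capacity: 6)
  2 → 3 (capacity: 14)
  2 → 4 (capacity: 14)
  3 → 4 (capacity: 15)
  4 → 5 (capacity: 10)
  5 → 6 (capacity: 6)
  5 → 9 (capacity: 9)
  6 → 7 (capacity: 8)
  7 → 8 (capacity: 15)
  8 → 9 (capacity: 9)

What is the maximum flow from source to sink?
Maximum flow = 6

Max flow: 6

Flow assignment:
  0 → 1: 6/14
  1 → 2: 6/6
  2 → 4: 6/14
  4 → 5: 6/10
  5 → 9: 6/9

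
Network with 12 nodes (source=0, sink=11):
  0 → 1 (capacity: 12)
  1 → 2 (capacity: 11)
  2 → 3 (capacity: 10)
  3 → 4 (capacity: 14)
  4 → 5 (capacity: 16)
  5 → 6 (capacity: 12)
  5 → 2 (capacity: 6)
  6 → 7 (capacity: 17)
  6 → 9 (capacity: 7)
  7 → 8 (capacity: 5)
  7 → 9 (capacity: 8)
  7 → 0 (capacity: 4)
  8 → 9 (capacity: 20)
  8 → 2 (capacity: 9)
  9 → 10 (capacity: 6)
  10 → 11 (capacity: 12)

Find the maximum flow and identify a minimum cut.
Max flow = 6, Min cut edges: (9,10)

Maximum flow: 6
Minimum cut: (9,10)
Partition: S = [0, 1, 2, 3, 4, 5, 6, 7, 8, 9], T = [10, 11]

Max-flow min-cut theorem verified: both equal 6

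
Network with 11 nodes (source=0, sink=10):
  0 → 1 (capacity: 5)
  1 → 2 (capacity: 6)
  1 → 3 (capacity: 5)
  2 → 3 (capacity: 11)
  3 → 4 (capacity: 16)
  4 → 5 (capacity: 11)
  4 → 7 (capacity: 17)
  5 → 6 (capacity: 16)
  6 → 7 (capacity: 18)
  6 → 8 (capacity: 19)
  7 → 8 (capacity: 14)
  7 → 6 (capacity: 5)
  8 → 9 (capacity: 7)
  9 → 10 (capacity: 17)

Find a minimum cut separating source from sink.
Min cut value = 5, edges: (0,1)

Min cut value: 5
Partition: S = [0], T = [1, 2, 3, 4, 5, 6, 7, 8, 9, 10]
Cut edges: (0,1)

By max-flow min-cut theorem, max flow = min cut = 5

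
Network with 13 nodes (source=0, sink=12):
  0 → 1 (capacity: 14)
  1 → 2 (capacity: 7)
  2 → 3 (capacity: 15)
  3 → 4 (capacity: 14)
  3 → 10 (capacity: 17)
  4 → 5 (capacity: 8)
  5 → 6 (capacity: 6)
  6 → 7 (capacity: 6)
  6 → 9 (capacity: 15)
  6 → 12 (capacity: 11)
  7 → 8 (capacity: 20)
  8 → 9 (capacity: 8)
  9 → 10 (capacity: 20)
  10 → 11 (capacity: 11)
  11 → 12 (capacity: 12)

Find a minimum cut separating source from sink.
Min cut value = 7, edges: (1,2)

Min cut value: 7
Partition: S = [0, 1], T = [2, 3, 4, 5, 6, 7, 8, 9, 10, 11, 12]
Cut edges: (1,2)

By max-flow min-cut theorem, max flow = min cut = 7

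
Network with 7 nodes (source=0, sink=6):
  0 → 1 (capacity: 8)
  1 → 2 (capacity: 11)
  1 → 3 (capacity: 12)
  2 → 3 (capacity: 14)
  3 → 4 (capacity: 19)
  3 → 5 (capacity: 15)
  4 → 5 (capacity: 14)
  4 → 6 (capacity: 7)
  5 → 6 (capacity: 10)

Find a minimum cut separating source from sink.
Min cut value = 8, edges: (0,1)

Min cut value: 8
Partition: S = [0], T = [1, 2, 3, 4, 5, 6]
Cut edges: (0,1)

By max-flow min-cut theorem, max flow = min cut = 8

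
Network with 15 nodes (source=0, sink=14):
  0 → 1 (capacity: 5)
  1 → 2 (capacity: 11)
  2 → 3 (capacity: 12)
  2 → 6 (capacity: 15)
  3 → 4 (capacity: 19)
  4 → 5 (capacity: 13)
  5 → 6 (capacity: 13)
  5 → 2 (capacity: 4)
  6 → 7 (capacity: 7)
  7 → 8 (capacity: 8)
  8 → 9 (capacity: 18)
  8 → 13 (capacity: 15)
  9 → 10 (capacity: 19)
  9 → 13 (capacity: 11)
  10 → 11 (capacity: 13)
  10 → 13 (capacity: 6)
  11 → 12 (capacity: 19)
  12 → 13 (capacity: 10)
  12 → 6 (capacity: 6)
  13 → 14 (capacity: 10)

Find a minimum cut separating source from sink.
Min cut value = 5, edges: (0,1)

Min cut value: 5
Partition: S = [0], T = [1, 2, 3, 4, 5, 6, 7, 8, 9, 10, 11, 12, 13, 14]
Cut edges: (0,1)

By max-flow min-cut theorem, max flow = min cut = 5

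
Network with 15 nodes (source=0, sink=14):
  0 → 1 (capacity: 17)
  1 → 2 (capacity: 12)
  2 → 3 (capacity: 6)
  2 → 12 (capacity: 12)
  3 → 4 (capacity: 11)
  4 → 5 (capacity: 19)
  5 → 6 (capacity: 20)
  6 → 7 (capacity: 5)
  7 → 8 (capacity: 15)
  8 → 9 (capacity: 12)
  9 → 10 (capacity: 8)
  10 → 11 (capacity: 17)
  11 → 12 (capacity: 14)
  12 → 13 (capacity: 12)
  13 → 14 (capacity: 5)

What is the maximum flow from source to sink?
Maximum flow = 5

Max flow: 5

Flow assignment:
  0 → 1: 5/17
  1 → 2: 5/12
  2 → 12: 5/12
  12 → 13: 5/12
  13 → 14: 5/5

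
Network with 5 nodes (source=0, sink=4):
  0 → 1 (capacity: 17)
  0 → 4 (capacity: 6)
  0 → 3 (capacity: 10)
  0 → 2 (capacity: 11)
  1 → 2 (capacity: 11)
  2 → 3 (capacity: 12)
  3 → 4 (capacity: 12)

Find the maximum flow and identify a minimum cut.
Max flow = 18, Min cut edges: (0,4), (3,4)

Maximum flow: 18
Minimum cut: (0,4), (3,4)
Partition: S = [0, 1, 2, 3], T = [4]

Max-flow min-cut theorem verified: both equal 18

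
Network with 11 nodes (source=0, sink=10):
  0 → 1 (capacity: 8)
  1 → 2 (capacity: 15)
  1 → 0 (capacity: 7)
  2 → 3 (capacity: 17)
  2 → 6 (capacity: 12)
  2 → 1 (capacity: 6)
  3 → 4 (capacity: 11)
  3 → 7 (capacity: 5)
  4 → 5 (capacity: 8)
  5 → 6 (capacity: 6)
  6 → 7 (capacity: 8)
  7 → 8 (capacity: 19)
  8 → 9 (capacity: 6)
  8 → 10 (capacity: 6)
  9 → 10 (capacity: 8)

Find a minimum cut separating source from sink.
Min cut value = 8, edges: (0,1)

Min cut value: 8
Partition: S = [0], T = [1, 2, 3, 4, 5, 6, 7, 8, 9, 10]
Cut edges: (0,1)

By max-flow min-cut theorem, max flow = min cut = 8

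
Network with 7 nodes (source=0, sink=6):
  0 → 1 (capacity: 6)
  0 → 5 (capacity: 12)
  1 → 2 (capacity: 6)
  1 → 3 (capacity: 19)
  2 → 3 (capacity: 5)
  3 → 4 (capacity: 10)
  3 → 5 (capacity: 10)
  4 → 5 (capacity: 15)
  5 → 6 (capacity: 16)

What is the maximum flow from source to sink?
Maximum flow = 16

Max flow: 16

Flow assignment:
  0 → 1: 6/6
  0 → 5: 10/12
  1 → 3: 6/19
  3 → 5: 6/10
  5 → 6: 16/16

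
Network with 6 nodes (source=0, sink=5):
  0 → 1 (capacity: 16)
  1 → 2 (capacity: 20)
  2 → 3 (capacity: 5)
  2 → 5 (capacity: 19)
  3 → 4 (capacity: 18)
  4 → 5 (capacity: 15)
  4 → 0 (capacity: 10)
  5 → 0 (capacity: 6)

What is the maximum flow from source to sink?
Maximum flow = 16

Max flow: 16

Flow assignment:
  0 → 1: 16/16
  1 → 2: 16/20
  2 → 5: 16/19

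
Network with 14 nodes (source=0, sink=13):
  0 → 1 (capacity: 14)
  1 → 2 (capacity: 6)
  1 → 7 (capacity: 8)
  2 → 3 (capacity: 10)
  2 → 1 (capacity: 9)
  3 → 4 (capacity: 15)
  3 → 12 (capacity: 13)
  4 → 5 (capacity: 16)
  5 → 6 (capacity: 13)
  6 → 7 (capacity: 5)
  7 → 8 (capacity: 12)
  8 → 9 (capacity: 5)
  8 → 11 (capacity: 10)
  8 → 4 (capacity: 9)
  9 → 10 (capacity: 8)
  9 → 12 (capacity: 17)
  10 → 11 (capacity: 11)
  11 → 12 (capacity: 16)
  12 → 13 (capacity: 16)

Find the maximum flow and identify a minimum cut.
Max flow = 14, Min cut edges: (1,2), (1,7)

Maximum flow: 14
Minimum cut: (1,2), (1,7)
Partition: S = [0, 1], T = [2, 3, 4, 5, 6, 7, 8, 9, 10, 11, 12, 13]

Max-flow min-cut theorem verified: both equal 14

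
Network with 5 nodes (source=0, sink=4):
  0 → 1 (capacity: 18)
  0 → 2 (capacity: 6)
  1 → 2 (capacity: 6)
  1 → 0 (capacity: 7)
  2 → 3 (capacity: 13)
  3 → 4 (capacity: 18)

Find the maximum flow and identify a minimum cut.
Max flow = 12, Min cut edges: (0,2), (1,2)

Maximum flow: 12
Minimum cut: (0,2), (1,2)
Partition: S = [0, 1], T = [2, 3, 4]

Max-flow min-cut theorem verified: both equal 12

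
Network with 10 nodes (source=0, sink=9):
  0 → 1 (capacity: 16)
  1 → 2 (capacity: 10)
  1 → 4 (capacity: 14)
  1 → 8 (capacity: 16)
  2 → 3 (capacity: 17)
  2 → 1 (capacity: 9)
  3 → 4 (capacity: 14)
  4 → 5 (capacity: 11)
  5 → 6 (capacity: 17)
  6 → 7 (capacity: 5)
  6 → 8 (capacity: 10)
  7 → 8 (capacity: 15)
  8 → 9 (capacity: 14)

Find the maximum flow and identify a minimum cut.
Max flow = 14, Min cut edges: (8,9)

Maximum flow: 14
Minimum cut: (8,9)
Partition: S = [0, 1, 2, 3, 4, 5, 6, 7, 8], T = [9]

Max-flow min-cut theorem verified: both equal 14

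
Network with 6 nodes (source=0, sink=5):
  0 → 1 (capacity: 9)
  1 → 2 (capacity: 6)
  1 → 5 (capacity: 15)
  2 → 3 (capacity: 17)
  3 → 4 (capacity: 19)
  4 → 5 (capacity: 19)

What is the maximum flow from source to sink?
Maximum flow = 9

Max flow: 9

Flow assignment:
  0 → 1: 9/9
  1 → 5: 9/15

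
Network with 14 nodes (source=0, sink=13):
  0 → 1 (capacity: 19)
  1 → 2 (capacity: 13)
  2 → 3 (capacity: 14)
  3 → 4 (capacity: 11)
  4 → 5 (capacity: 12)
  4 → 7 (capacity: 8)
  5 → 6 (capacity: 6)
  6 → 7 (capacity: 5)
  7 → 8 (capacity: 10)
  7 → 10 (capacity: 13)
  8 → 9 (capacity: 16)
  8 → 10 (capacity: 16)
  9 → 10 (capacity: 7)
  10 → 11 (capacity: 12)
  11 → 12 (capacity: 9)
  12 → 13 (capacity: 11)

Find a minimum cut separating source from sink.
Min cut value = 9, edges: (11,12)

Min cut value: 9
Partition: S = [0, 1, 2, 3, 4, 5, 6, 7, 8, 9, 10, 11], T = [12, 13]
Cut edges: (11,12)

By max-flow min-cut theorem, max flow = min cut = 9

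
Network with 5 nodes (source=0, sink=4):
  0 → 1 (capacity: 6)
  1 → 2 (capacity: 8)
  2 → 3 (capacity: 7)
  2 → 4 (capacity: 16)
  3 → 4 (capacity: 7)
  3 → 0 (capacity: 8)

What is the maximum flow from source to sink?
Maximum flow = 6

Max flow: 6

Flow assignment:
  0 → 1: 6/6
  1 → 2: 6/8
  2 → 4: 6/16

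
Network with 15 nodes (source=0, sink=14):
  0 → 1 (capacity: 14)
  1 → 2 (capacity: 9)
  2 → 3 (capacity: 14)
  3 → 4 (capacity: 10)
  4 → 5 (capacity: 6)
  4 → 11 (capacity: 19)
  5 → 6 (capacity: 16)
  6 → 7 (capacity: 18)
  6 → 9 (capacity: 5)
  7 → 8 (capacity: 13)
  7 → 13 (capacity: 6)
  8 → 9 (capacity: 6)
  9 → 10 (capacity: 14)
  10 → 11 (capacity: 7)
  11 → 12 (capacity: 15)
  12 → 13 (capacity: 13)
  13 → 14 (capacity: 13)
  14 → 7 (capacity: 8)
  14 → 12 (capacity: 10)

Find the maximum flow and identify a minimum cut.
Max flow = 9, Min cut edges: (1,2)

Maximum flow: 9
Minimum cut: (1,2)
Partition: S = [0, 1], T = [2, 3, 4, 5, 6, 7, 8, 9, 10, 11, 12, 13, 14]

Max-flow min-cut theorem verified: both equal 9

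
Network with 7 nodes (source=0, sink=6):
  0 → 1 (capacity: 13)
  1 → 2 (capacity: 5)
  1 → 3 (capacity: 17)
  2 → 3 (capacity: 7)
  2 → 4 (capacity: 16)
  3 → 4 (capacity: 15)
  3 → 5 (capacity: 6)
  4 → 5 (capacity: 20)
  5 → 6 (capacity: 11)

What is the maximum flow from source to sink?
Maximum flow = 11

Max flow: 11

Flow assignment:
  0 → 1: 11/13
  1 → 3: 11/17
  3 → 4: 5/15
  3 → 5: 6/6
  4 → 5: 5/20
  5 → 6: 11/11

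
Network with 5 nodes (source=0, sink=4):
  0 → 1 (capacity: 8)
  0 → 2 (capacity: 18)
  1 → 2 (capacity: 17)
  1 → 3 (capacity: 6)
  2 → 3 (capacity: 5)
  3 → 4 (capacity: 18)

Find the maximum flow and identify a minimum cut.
Max flow = 11, Min cut edges: (1,3), (2,3)

Maximum flow: 11
Minimum cut: (1,3), (2,3)
Partition: S = [0, 1, 2], T = [3, 4]

Max-flow min-cut theorem verified: both equal 11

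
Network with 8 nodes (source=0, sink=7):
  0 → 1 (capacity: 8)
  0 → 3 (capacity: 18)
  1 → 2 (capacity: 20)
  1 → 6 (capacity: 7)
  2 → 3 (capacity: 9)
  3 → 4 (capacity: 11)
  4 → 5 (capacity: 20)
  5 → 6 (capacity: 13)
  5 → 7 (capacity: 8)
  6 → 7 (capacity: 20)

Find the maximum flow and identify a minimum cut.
Max flow = 18, Min cut edges: (1,6), (3,4)

Maximum flow: 18
Minimum cut: (1,6), (3,4)
Partition: S = [0, 1, 2, 3], T = [4, 5, 6, 7]

Max-flow min-cut theorem verified: both equal 18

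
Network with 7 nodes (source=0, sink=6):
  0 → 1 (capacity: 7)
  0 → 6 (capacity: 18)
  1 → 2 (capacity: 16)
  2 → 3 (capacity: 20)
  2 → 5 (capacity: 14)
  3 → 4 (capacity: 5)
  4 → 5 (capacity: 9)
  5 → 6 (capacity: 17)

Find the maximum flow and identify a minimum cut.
Max flow = 25, Min cut edges: (0,1), (0,6)

Maximum flow: 25
Minimum cut: (0,1), (0,6)
Partition: S = [0], T = [1, 2, 3, 4, 5, 6]

Max-flow min-cut theorem verified: both equal 25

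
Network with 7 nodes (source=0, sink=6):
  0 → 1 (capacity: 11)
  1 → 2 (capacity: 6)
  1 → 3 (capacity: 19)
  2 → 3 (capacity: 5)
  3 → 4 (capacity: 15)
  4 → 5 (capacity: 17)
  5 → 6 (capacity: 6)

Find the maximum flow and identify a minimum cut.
Max flow = 6, Min cut edges: (5,6)

Maximum flow: 6
Minimum cut: (5,6)
Partition: S = [0, 1, 2, 3, 4, 5], T = [6]

Max-flow min-cut theorem verified: both equal 6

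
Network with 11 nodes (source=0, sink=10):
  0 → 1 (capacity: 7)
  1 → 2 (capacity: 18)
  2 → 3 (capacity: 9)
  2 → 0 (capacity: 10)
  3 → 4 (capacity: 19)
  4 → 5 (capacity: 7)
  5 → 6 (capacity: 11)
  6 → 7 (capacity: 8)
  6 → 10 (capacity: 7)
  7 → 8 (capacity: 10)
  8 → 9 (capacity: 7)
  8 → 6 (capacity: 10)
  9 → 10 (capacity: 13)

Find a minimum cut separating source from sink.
Min cut value = 7, edges: (4,5)

Min cut value: 7
Partition: S = [0, 1, 2, 3, 4], T = [5, 6, 7, 8, 9, 10]
Cut edges: (4,5)

By max-flow min-cut theorem, max flow = min cut = 7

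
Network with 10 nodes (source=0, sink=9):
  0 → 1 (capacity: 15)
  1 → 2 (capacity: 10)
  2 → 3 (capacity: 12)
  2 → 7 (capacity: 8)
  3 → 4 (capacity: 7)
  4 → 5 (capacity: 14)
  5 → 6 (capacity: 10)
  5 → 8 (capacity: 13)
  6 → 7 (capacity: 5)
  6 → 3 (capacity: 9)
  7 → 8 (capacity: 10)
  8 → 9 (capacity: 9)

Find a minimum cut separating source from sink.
Min cut value = 9, edges: (8,9)

Min cut value: 9
Partition: S = [0, 1, 2, 3, 4, 5, 6, 7, 8], T = [9]
Cut edges: (8,9)

By max-flow min-cut theorem, max flow = min cut = 9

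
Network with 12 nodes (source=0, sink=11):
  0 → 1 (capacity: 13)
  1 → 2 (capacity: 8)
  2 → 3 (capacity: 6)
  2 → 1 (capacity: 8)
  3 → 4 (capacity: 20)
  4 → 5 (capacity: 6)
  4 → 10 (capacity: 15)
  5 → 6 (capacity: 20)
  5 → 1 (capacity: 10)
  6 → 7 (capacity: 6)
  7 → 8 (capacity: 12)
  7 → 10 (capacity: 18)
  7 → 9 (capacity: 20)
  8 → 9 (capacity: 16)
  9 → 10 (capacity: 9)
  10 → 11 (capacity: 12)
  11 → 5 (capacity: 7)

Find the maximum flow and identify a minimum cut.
Max flow = 6, Min cut edges: (2,3)

Maximum flow: 6
Minimum cut: (2,3)
Partition: S = [0, 1, 2], T = [3, 4, 5, 6, 7, 8, 9, 10, 11]

Max-flow min-cut theorem verified: both equal 6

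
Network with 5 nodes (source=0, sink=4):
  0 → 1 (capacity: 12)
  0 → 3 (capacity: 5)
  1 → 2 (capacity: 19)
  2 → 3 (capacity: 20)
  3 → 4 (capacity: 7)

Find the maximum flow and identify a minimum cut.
Max flow = 7, Min cut edges: (3,4)

Maximum flow: 7
Minimum cut: (3,4)
Partition: S = [0, 1, 2, 3], T = [4]

Max-flow min-cut theorem verified: both equal 7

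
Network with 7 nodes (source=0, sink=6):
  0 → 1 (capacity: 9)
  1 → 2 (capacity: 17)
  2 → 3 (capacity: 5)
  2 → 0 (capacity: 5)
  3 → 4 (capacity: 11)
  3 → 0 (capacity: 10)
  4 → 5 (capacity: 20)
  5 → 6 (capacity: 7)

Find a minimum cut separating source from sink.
Min cut value = 5, edges: (2,3)

Min cut value: 5
Partition: S = [0, 1, 2], T = [3, 4, 5, 6]
Cut edges: (2,3)

By max-flow min-cut theorem, max flow = min cut = 5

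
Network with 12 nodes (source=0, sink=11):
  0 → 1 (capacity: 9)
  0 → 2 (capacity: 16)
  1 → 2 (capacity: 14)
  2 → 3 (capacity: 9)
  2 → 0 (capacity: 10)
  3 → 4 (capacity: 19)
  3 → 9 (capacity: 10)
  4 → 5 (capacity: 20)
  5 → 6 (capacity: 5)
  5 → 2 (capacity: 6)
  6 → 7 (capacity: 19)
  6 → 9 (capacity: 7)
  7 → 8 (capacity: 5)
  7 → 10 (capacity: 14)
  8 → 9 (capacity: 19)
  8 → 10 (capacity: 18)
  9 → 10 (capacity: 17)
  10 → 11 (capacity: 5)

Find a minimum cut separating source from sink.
Min cut value = 5, edges: (10,11)

Min cut value: 5
Partition: S = [0, 1, 2, 3, 4, 5, 6, 7, 8, 9, 10], T = [11]
Cut edges: (10,11)

By max-flow min-cut theorem, max flow = min cut = 5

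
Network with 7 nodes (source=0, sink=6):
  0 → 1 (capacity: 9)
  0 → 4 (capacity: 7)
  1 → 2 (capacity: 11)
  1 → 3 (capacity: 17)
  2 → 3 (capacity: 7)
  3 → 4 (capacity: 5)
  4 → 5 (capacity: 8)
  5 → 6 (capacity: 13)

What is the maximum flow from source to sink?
Maximum flow = 8

Max flow: 8

Flow assignment:
  0 → 1: 5/9
  0 → 4: 3/7
  1 → 3: 5/17
  3 → 4: 5/5
  4 → 5: 8/8
  5 → 6: 8/13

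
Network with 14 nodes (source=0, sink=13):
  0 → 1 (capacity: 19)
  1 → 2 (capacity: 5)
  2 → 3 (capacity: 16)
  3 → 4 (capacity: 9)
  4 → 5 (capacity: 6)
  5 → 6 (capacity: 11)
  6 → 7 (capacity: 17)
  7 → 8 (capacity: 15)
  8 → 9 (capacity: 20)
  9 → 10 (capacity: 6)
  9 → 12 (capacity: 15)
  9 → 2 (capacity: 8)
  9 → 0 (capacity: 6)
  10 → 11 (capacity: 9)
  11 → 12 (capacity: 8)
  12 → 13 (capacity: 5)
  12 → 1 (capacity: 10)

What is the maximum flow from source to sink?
Maximum flow = 5

Max flow: 5

Flow assignment:
  0 → 1: 5/19
  1 → 2: 5/5
  2 → 3: 5/16
  3 → 4: 5/9
  4 → 5: 5/6
  5 → 6: 5/11
  6 → 7: 5/17
  7 → 8: 5/15
  8 → 9: 5/20
  9 → 12: 5/15
  12 → 13: 5/5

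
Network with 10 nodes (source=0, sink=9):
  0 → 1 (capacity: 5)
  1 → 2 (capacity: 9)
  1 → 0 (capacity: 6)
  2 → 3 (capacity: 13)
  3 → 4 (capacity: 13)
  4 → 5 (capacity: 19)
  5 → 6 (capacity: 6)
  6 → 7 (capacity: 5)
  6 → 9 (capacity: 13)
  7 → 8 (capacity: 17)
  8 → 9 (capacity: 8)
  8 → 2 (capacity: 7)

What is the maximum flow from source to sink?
Maximum flow = 5

Max flow: 5

Flow assignment:
  0 → 1: 5/5
  1 → 2: 5/9
  2 → 3: 5/13
  3 → 4: 5/13
  4 → 5: 5/19
  5 → 6: 5/6
  6 → 9: 5/13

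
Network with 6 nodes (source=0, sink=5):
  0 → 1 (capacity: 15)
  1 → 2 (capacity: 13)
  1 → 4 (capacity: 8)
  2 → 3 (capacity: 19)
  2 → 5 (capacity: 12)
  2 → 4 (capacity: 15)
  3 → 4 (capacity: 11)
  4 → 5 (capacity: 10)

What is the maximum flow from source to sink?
Maximum flow = 15

Max flow: 15

Flow assignment:
  0 → 1: 15/15
  1 → 2: 13/13
  1 → 4: 2/8
  2 → 5: 12/12
  2 → 4: 1/15
  4 → 5: 3/10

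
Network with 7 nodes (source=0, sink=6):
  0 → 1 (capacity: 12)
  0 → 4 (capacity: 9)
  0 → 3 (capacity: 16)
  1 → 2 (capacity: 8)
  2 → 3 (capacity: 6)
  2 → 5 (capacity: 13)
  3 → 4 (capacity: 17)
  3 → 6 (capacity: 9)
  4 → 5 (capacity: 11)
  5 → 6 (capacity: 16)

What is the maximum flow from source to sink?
Maximum flow = 25

Max flow: 25

Flow assignment:
  0 → 1: 5/12
  0 → 4: 4/9
  0 → 3: 16/16
  1 → 2: 5/8
  2 → 5: 5/13
  3 → 4: 7/17
  3 → 6: 9/9
  4 → 5: 11/11
  5 → 6: 16/16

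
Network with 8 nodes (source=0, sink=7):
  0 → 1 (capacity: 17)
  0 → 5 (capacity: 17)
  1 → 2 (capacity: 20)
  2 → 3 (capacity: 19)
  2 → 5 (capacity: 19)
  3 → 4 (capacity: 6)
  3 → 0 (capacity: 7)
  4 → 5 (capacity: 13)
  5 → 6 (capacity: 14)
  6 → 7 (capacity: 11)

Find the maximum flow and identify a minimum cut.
Max flow = 11, Min cut edges: (6,7)

Maximum flow: 11
Minimum cut: (6,7)
Partition: S = [0, 1, 2, 3, 4, 5, 6], T = [7]

Max-flow min-cut theorem verified: both equal 11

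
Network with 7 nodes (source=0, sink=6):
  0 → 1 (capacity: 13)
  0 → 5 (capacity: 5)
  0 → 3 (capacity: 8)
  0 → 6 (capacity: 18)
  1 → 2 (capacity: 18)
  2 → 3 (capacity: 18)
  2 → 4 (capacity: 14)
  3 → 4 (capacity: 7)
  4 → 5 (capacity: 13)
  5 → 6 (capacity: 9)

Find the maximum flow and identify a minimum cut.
Max flow = 27, Min cut edges: (0,6), (5,6)

Maximum flow: 27
Minimum cut: (0,6), (5,6)
Partition: S = [0, 1, 2, 3, 4, 5], T = [6]

Max-flow min-cut theorem verified: both equal 27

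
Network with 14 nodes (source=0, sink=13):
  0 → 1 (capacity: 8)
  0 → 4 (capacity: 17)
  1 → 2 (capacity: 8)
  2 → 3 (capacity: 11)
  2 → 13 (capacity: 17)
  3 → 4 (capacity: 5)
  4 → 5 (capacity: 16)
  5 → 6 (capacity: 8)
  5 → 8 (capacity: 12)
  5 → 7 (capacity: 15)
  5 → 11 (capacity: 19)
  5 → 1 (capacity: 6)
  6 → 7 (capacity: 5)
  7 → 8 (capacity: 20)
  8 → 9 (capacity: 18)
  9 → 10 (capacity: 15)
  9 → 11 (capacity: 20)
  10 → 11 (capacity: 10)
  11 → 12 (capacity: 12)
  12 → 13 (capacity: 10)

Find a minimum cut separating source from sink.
Min cut value = 18, edges: (1,2), (12,13)

Min cut value: 18
Partition: S = [0, 1, 3, 4, 5, 6, 7, 8, 9, 10, 11, 12], T = [2, 13]
Cut edges: (1,2), (12,13)

By max-flow min-cut theorem, max flow = min cut = 18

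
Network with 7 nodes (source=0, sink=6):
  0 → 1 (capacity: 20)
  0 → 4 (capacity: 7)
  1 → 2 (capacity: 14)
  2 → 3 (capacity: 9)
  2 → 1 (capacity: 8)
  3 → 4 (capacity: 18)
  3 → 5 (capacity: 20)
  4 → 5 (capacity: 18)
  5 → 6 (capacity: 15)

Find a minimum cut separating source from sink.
Min cut value = 15, edges: (5,6)

Min cut value: 15
Partition: S = [0, 1, 2, 3, 4, 5], T = [6]
Cut edges: (5,6)

By max-flow min-cut theorem, max flow = min cut = 15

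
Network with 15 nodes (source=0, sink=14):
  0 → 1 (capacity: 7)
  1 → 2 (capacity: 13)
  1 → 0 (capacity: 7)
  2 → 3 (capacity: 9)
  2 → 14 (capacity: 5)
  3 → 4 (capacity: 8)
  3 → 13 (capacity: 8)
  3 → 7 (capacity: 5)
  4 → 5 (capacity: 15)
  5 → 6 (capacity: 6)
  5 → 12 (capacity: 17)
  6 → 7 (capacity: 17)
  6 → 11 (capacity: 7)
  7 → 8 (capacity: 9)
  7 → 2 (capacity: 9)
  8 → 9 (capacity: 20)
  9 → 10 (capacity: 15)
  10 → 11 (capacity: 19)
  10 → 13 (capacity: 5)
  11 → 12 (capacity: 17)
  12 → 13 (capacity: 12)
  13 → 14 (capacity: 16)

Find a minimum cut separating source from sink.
Min cut value = 7, edges: (0,1)

Min cut value: 7
Partition: S = [0], T = [1, 2, 3, 4, 5, 6, 7, 8, 9, 10, 11, 12, 13, 14]
Cut edges: (0,1)

By max-flow min-cut theorem, max flow = min cut = 7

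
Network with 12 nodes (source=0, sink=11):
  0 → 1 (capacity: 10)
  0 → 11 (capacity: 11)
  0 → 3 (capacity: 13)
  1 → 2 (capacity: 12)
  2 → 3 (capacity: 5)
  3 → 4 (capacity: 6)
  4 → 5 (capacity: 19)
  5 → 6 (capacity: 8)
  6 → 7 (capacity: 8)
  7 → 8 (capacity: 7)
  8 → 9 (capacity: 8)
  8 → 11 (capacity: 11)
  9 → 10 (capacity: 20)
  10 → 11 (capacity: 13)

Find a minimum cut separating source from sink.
Min cut value = 17, edges: (0,11), (3,4)

Min cut value: 17
Partition: S = [0, 1, 2, 3], T = [4, 5, 6, 7, 8, 9, 10, 11]
Cut edges: (0,11), (3,4)

By max-flow min-cut theorem, max flow = min cut = 17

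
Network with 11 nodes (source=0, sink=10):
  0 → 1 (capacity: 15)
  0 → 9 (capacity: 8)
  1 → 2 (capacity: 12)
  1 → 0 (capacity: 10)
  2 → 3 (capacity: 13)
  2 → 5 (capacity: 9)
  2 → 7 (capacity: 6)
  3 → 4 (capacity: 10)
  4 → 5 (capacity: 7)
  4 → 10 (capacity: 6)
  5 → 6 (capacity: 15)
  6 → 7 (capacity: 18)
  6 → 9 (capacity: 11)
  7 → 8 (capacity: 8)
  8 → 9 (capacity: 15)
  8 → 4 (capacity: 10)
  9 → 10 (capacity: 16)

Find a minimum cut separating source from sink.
Min cut value = 20, edges: (0,9), (1,2)

Min cut value: 20
Partition: S = [0, 1], T = [2, 3, 4, 5, 6, 7, 8, 9, 10]
Cut edges: (0,9), (1,2)

By max-flow min-cut theorem, max flow = min cut = 20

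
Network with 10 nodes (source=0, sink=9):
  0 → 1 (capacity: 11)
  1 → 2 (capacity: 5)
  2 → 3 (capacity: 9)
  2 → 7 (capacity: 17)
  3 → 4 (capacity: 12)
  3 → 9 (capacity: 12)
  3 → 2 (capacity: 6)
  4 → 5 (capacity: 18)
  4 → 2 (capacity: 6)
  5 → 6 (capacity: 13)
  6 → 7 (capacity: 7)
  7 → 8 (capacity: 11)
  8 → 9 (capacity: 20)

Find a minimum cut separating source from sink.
Min cut value = 5, edges: (1,2)

Min cut value: 5
Partition: S = [0, 1], T = [2, 3, 4, 5, 6, 7, 8, 9]
Cut edges: (1,2)

By max-flow min-cut theorem, max flow = min cut = 5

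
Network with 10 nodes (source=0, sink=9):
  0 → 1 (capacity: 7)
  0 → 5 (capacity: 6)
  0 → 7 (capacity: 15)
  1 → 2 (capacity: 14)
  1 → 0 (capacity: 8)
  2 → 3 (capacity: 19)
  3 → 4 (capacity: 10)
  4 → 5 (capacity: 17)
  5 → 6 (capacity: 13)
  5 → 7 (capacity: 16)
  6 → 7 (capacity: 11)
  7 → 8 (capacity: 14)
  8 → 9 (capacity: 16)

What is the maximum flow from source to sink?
Maximum flow = 14

Max flow: 14

Flow assignment:
  0 → 1: 7/7
  0 → 7: 7/15
  1 → 2: 7/14
  2 → 3: 7/19
  3 → 4: 7/10
  4 → 5: 7/17
  5 → 7: 7/16
  7 → 8: 14/14
  8 → 9: 14/16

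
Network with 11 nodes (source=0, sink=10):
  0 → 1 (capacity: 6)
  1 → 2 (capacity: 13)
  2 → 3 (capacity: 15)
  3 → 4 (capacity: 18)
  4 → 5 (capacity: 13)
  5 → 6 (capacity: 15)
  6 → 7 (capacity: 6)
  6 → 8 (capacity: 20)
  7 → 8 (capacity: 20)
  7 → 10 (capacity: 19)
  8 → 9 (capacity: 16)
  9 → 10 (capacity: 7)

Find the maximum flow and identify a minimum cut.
Max flow = 6, Min cut edges: (0,1)

Maximum flow: 6
Minimum cut: (0,1)
Partition: S = [0], T = [1, 2, 3, 4, 5, 6, 7, 8, 9, 10]

Max-flow min-cut theorem verified: both equal 6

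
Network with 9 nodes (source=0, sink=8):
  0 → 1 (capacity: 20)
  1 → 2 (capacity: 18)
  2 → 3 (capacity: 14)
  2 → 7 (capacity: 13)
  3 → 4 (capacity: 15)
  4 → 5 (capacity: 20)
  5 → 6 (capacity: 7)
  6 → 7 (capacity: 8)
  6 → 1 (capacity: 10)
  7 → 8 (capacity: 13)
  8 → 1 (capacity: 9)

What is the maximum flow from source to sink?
Maximum flow = 13

Max flow: 13

Flow assignment:
  0 → 1: 13/20
  1 → 2: 18/18
  2 → 3: 5/14
  2 → 7: 13/13
  3 → 4: 5/15
  4 → 5: 5/20
  5 → 6: 5/7
  6 → 1: 5/10
  7 → 8: 13/13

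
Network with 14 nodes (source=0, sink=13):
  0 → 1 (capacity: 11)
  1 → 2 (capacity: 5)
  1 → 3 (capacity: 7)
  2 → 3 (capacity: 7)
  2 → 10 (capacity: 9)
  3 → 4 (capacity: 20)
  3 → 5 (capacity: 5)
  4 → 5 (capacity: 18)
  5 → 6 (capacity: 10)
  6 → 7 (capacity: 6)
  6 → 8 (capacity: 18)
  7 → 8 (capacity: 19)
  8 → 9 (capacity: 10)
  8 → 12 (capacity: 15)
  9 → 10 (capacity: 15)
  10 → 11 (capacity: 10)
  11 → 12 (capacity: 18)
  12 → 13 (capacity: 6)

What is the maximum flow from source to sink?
Maximum flow = 6

Max flow: 6

Flow assignment:
  0 → 1: 6/11
  1 → 2: 5/5
  1 → 3: 1/7
  2 → 10: 5/9
  3 → 4: 1/20
  4 → 5: 1/18
  5 → 6: 1/10
  6 → 8: 1/18
  8 → 12: 1/15
  10 → 11: 5/10
  11 → 12: 5/18
  12 → 13: 6/6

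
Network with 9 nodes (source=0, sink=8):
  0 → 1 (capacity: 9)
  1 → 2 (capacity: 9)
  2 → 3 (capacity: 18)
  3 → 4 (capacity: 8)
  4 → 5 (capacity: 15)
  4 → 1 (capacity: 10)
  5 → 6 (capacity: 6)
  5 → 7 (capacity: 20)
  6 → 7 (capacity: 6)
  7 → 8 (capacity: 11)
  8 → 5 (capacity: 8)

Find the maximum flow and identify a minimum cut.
Max flow = 8, Min cut edges: (3,4)

Maximum flow: 8
Minimum cut: (3,4)
Partition: S = [0, 1, 2, 3], T = [4, 5, 6, 7, 8]

Max-flow min-cut theorem verified: both equal 8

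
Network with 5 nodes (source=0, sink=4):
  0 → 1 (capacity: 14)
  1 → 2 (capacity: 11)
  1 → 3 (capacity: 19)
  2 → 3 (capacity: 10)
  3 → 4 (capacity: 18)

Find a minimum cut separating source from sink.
Min cut value = 14, edges: (0,1)

Min cut value: 14
Partition: S = [0], T = [1, 2, 3, 4]
Cut edges: (0,1)

By max-flow min-cut theorem, max flow = min cut = 14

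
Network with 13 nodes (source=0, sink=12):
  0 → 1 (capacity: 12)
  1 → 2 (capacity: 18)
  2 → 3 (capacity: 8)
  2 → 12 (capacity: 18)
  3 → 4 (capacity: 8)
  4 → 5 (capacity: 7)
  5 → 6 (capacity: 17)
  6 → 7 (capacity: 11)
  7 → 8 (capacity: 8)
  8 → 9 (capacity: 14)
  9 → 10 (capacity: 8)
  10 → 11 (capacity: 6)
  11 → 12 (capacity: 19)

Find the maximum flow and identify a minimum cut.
Max flow = 12, Min cut edges: (0,1)

Maximum flow: 12
Minimum cut: (0,1)
Partition: S = [0], T = [1, 2, 3, 4, 5, 6, 7, 8, 9, 10, 11, 12]

Max-flow min-cut theorem verified: both equal 12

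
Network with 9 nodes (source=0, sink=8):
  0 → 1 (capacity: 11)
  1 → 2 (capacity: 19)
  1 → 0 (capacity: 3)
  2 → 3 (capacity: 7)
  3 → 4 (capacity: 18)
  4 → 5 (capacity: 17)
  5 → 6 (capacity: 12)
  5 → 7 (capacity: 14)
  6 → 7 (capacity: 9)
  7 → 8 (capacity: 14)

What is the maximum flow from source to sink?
Maximum flow = 7

Max flow: 7

Flow assignment:
  0 → 1: 7/11
  1 → 2: 7/19
  2 → 3: 7/7
  3 → 4: 7/18
  4 → 5: 7/17
  5 → 7: 7/14
  7 → 8: 7/14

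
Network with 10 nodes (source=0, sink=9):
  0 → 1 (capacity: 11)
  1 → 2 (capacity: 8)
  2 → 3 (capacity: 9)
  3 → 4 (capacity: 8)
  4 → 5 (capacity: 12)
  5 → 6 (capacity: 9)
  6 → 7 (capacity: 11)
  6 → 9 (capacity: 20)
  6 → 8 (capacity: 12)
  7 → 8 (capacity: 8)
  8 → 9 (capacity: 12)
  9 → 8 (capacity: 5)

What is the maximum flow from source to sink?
Maximum flow = 8

Max flow: 8

Flow assignment:
  0 → 1: 8/11
  1 → 2: 8/8
  2 → 3: 8/9
  3 → 4: 8/8
  4 → 5: 8/12
  5 → 6: 8/9
  6 → 9: 8/20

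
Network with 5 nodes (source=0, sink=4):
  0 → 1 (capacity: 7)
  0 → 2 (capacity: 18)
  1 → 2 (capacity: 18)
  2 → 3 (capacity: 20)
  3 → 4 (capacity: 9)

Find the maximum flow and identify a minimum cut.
Max flow = 9, Min cut edges: (3,4)

Maximum flow: 9
Minimum cut: (3,4)
Partition: S = [0, 1, 2, 3], T = [4]

Max-flow min-cut theorem verified: both equal 9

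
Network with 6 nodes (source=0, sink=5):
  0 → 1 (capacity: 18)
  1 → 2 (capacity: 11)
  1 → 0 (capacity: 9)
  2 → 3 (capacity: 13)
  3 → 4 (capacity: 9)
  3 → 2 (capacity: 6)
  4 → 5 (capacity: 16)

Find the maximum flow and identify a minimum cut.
Max flow = 9, Min cut edges: (3,4)

Maximum flow: 9
Minimum cut: (3,4)
Partition: S = [0, 1, 2, 3], T = [4, 5]

Max-flow min-cut theorem verified: both equal 9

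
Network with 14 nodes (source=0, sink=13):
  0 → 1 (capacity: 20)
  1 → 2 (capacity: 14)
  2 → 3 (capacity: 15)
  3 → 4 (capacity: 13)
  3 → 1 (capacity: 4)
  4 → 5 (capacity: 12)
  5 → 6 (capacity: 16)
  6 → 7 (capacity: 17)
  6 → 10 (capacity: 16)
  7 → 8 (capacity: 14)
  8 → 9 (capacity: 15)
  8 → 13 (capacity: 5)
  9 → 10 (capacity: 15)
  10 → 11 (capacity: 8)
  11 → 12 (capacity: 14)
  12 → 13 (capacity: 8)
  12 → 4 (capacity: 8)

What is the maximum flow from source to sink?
Maximum flow = 12

Max flow: 12

Flow assignment:
  0 → 1: 12/20
  1 → 2: 13/14
  2 → 3: 13/15
  3 → 4: 12/13
  3 → 1: 1/4
  4 → 5: 12/12
  5 → 6: 12/16
  6 → 7: 5/17
  6 → 10: 7/16
  7 → 8: 5/14
  8 → 13: 5/5
  10 → 11: 7/8
  11 → 12: 7/14
  12 → 13: 7/8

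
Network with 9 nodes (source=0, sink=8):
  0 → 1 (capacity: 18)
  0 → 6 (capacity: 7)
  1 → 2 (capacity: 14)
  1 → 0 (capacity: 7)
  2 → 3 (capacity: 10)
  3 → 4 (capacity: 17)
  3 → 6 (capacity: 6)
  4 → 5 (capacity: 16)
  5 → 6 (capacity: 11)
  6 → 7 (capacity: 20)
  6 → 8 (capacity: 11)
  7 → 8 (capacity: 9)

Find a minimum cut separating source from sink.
Min cut value = 17, edges: (0,6), (2,3)

Min cut value: 17
Partition: S = [0, 1, 2], T = [3, 4, 5, 6, 7, 8]
Cut edges: (0,6), (2,3)

By max-flow min-cut theorem, max flow = min cut = 17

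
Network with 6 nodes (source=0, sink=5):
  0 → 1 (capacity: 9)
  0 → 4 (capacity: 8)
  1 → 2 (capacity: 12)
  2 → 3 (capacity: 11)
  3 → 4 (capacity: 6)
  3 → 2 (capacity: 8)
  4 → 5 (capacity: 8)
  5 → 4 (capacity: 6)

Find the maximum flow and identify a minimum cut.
Max flow = 8, Min cut edges: (4,5)

Maximum flow: 8
Minimum cut: (4,5)
Partition: S = [0, 1, 2, 3, 4], T = [5]

Max-flow min-cut theorem verified: both equal 8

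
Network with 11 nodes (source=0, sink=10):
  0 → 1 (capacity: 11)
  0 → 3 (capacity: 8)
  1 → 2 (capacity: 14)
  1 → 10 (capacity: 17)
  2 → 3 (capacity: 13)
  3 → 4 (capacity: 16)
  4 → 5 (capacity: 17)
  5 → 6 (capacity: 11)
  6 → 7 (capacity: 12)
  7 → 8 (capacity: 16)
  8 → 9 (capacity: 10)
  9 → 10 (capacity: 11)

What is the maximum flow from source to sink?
Maximum flow = 19

Max flow: 19

Flow assignment:
  0 → 1: 11/11
  0 → 3: 8/8
  1 → 10: 11/17
  3 → 4: 8/16
  4 → 5: 8/17
  5 → 6: 8/11
  6 → 7: 8/12
  7 → 8: 8/16
  8 → 9: 8/10
  9 → 10: 8/11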